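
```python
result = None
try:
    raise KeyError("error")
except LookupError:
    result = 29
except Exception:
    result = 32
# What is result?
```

Step-by-step execution trace:
1. `raise KeyError(...)` raises KeyError.
2. `except LookupError` matches (KeyError is a subclass of LookupError) → result = 29.
3. `except Exception` is not reached.
Result: 29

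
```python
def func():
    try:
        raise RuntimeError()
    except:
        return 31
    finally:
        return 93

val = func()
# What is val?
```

Step-by-step execution trace:
1. `func()` enters try: `raise RuntimeError()` raises RuntimeError.
2. bare `except` matches → `return 31` sets pending return value 31.
3. Before returning, `finally: return 93` runs and overrides the pending return.
4. func() returns 93 → val = 93.
Result: 93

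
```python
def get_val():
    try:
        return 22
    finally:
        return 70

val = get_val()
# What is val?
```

Step-by-step execution trace:
1. `get_val()` enters try: `return 22` sets pending return value 22.
2. Before returning, `finally: return 70` runs and overrides the pending return.
3. get_val() returns 70 → val = 70.
Result: 70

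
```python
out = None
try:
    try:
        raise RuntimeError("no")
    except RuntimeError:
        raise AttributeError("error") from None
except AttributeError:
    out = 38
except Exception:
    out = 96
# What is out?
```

Step-by-step execution trace:
1. Inner try raises RuntimeError; inner `except RuntimeError` catches it.
2. `raise AttributeError(...) from None` raises AttributeError (from None suppresses __context__, but the active exception is still AttributeError).
3. Outer `except AttributeError` matches → out = 38.
4. `except Exception` is not reached.
Result: 38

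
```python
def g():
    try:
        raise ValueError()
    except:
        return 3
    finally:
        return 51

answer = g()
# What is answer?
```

Step-by-step execution trace:
1. `g()` enters try: `raise ValueError()` raises ValueError.
2. bare `except` matches → `return 3` sets pending return value 3.
3. Before returning, `finally: return 51` runs and overrides the pending return.
4. g() returns 51 → answer = 51.
Result: 51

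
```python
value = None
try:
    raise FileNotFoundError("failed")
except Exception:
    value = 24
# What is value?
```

Step-by-step execution trace:
1. `raise FileNotFoundError(...)` raises FileNotFoundError.
2. `except Exception` matches (FileNotFoundError is a subclass of Exception) → value = 24.
Result: 24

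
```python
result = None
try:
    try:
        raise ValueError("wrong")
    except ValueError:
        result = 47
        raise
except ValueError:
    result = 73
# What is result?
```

Step-by-step execution trace:
1. Inner try: `raise ValueError("wrong")` raises ValueError.
2. Inner `except ValueError` matches → result = 47.
3. bare `raise` re-raises the same ValueError.
4. Outer `except ValueError` matches → result = 73.
Result: 73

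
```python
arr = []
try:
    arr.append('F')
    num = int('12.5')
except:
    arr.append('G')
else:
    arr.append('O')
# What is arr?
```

Step-by-step execution trace:
1. try: `arr.append('F')` → arr = ['F'].
2. `num = int('12.5')` raises ValueError.
3. bare `except` matches → `arr.append('G')` → arr = ['F', 'G'].
4. `else` is skipped (an exception was raised).
Result: ['F', 'G']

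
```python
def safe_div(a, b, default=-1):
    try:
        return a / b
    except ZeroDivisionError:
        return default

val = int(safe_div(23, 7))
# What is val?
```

Step-by-step execution trace:
1. `safe_div(23, 7)` enters try: `return 23 / 7` → returns 3.2857142857142856. No exception raised.
2. `except ZeroDivisionError` is skipped.
3. `int(3.2857142857142856)` → 3 → val = 3.
Result: 3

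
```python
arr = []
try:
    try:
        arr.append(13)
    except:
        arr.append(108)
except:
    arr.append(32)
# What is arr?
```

Step-by-step execution trace:
1. Inner try: `arr.append(13)` → arr = [13]. No exception raised.
2. Inner `except` is skipped.
3. Inner try completes normally; outer `except` is skipped.
Result: [13]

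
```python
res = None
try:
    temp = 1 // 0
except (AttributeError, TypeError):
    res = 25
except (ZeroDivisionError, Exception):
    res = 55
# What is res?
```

Step-by-step execution trace:
1. `temp = 1 // 0` raises ZeroDivisionError.
2. `except (AttributeError, TypeError)` does not match ZeroDivisionError; skipped.
3. `except (ZeroDivisionError, Exception)` matches (ZeroDivisionError is in the tuple) → res = 55.
Result: 55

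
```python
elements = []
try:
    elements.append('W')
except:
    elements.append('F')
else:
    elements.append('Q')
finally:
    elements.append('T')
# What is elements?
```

Step-by-step execution trace:
1. try: `elements.append('W')` → elements = ['W']. No exception raised.
2. `except` is skipped.
3. `else` runs: `elements.append('Q')` → elements = ['W', 'Q'].
4. `finally` always runs: `elements.append('T')` → elements = ['W', 'Q', 'T'].
Result: ['W', 'Q', 'T']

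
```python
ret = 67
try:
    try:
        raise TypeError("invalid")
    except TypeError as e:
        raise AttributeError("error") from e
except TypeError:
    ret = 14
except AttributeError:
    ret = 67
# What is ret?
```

Step-by-step execution trace:
1. Inner try raises TypeError; inner `except TypeError as e` catches it.
2. `raise AttributeError(...) from e` raises AttributeError (TypeError is attached as __cause__, but only AttributeError is active).
3. Outer `except TypeError` does not match AttributeError; skipped.
4. Outer `except AttributeError` matches → ret = 67.
Result: 67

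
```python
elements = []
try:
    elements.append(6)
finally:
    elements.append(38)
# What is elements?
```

Step-by-step execution trace:
1. try: `elements.append(6)` → elements = [6].
2. The try body completes without raising.
3. finally always runs: `elements.append(38)` → elements = [6, 38].
Result: [6, 38]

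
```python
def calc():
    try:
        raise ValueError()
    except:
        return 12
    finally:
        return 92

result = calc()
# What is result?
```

Step-by-step execution trace:
1. `calc()` enters try: `raise ValueError()` raises ValueError.
2. bare `except` matches → `return 12` sets pending return value 12.
3. Before returning, `finally: return 92` runs and overrides the pending return.
4. calc() returns 92 → result = 92.
Result: 92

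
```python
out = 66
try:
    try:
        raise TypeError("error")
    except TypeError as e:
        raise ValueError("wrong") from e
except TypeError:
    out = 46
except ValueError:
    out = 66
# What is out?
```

Step-by-step execution trace:
1. Inner try raises TypeError; inner `except TypeError as e` catches it.
2. `raise ValueError(...) from e` raises ValueError (TypeError is attached as __cause__, but only ValueError is active).
3. Outer `except TypeError` does not match ValueError; skipped.
4. Outer `except ValueError` matches → out = 66.
Result: 66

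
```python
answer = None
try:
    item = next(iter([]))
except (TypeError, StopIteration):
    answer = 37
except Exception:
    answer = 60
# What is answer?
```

Step-by-step execution trace:
1. `item = next(iter([]))` raises StopIteration.
2. `except (TypeError, StopIteration)` matches (StopIteration is in the tuple) → answer = 37.
3. `except Exception` is not reached.
Result: 37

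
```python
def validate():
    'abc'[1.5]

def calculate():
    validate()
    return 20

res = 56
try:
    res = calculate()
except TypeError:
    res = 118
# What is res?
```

Step-by-step execution trace:
1. res starts at 56.
2. try: `calculate()` calls `validate()`.
3. `validate()` evaluates `'abc'[1.5]`, which raises TypeError; it propagates through calculate (uncaught).
4. `return 20` in calculate is not reached; the assignment to res does not complete.
5. `except TypeError` matches → res = 118.
Result: 118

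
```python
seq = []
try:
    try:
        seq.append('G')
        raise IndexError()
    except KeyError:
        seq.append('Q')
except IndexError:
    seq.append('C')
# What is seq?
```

Step-by-step execution trace:
1. Inner try: `seq.append('G')` → seq = ['G'].
2. `raise IndexError()` raises IndexError.
3. Inner `except KeyError` does not match IndexError; exception propagates to outer try.
4. Outer `except IndexError` matches → `seq.append('C')` → seq = ['G', 'C'].
Result: ['G', 'C']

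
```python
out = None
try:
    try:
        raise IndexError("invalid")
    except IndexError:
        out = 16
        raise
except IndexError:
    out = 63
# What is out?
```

Step-by-step execution trace:
1. Inner try: `raise IndexError("invalid")` raises IndexError.
2. Inner `except IndexError` matches → out = 16.
3. bare `raise` re-raises the same IndexError.
4. Outer `except IndexError` matches → out = 63.
Result: 63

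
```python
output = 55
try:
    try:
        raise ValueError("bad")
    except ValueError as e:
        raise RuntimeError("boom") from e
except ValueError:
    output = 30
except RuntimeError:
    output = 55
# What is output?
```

Step-by-step execution trace:
1. Inner try raises ValueError; inner `except ValueError as e` catches it.
2. `raise RuntimeError(...) from e` raises RuntimeError (ValueError is attached as __cause__, but only RuntimeError is active).
3. Outer `except ValueError` does not match RuntimeError; skipped.
4. Outer `except RuntimeError` matches → output = 55.
Result: 55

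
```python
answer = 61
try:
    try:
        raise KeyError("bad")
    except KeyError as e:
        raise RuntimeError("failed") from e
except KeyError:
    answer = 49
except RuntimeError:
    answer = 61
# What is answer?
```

Step-by-step execution trace:
1. Inner try raises KeyError; inner `except KeyError as e` catches it.
2. `raise RuntimeError(...) from e` raises RuntimeError (KeyError is attached as __cause__, but only RuntimeError is active).
3. Outer `except KeyError` does not match RuntimeError; skipped.
4. Outer `except RuntimeError` matches → answer = 61.
Result: 61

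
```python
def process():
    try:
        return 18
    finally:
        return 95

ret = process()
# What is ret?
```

Step-by-step execution trace:
1. `process()` enters try: `return 18` sets pending return value 18.
2. Before returning, `finally: return 95` runs and overrides the pending return.
3. process() returns 95 → ret = 95.
Result: 95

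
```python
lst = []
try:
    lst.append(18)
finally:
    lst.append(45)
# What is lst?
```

Step-by-step execution trace:
1. try: `lst.append(18)` → lst = [18].
2. The try body completes without raising.
3. finally always runs: `lst.append(45)` → lst = [18, 45].
Result: [18, 45]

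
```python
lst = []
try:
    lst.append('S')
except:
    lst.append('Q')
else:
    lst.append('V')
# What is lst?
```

Step-by-step execution trace:
1. try: `lst.append('S')` → lst = ['S']. No exception raised.
2. `except` is skipped.
3. `else` runs (try completed without exception): `lst.append('V')` → lst = ['S', 'V'].
Result: ['S', 'V']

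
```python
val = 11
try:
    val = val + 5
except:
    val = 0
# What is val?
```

Step-by-step execution trace:
1. val starts at 11.
2. try: `val = val + 5` → val = 16. No exception raised.
3. `except` is skipped.
Result: 16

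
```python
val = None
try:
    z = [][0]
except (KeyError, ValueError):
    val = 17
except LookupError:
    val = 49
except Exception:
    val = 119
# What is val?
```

Step-by-step execution trace:
1. `z = [][0]` raises IndexError.
2. `except (KeyError, ValueError)` does not match IndexError; skipped.
3. `except LookupError` matches (IndexError is a subclass of LookupError) → val = 49.
4. `except Exception` is not reached.
Result: 49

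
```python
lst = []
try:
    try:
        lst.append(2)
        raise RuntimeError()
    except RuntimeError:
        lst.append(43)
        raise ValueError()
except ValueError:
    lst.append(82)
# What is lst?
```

Step-by-step execution trace:
1. Inner try: `lst.append(2)` → lst = [2].
2. `raise RuntimeError()` raises RuntimeError.
3. Inner `except RuntimeError` matches → `lst.append(43)` → lst = [2, 43].
4. `raise ValueError()` raises ValueError; propagates to outer try.
5. Outer `except ValueError` matches → `lst.append(82)` → lst = [2, 43, 82].
Result: [2, 43, 82]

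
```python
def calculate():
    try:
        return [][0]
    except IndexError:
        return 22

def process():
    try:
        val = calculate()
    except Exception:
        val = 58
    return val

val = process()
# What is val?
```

Step-by-step execution trace:
1. `process()` calls `calculate()`.
2. In calculate: `[][0]` raises IndexError; `except IndexError` catches it → returns 22.
3. In process: `val = calculate()` → val = 22. No exception reaches process.
4. `except Exception` is skipped; process returns 22.
5. val = 22.
Result: 22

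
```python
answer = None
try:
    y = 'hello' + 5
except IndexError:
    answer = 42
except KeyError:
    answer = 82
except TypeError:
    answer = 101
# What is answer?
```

Step-by-step execution trace:
1. `y = 'hello' + 5` raises TypeError.
2. `except IndexError` does not match TypeError; skipped.
3. `except KeyError` does not match TypeError; skipped.
4. `except TypeError` matches → answer = 101.
Result: 101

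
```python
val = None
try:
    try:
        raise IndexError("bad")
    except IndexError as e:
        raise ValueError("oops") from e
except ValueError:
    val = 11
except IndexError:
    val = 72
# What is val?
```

Step-by-step execution trace:
1. Inner try raises IndexError; inner `except IndexError as e` catches it.
2. `raise ValueError(...) from e` raises ValueError (IndexError is attached as __cause__, but only ValueError is active).
3. Outer `except ValueError` matches → val = 11.
4. `except IndexError` is not reached.
Result: 11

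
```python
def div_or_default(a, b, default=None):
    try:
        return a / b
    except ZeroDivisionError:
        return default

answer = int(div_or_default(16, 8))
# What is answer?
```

Step-by-step execution trace:
1. `div_or_default(16, 8)` enters try: `return 16 / 8` → returns 2.0. No exception raised.
2. `except ZeroDivisionError` is skipped.
3. `int(2.0)` → 2 → answer = 2.
Result: 2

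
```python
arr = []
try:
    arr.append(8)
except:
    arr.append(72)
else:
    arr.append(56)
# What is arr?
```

Step-by-step execution trace:
1. try: `arr.append(8)` → arr = [8]. No exception raised.
2. `except` is skipped.
3. `else` runs (try completed without exception): `arr.append(56)` → arr = [8, 56].
Result: [8, 56]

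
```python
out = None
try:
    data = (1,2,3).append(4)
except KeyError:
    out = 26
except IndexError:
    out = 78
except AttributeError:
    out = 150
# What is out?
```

Step-by-step execution trace:
1. `data = (1,2,3).append(4)` raises AttributeError.
2. `except KeyError` does not match AttributeError; skipped.
3. `except IndexError` does not match AttributeError; skipped.
4. `except AttributeError` matches → out = 150.
Result: 150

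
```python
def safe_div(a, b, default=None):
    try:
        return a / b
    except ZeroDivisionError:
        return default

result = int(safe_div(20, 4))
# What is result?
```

Step-by-step execution trace:
1. `safe_div(20, 4)` enters try: `return 20 / 4` → returns 5.0. No exception raised.
2. `except ZeroDivisionError` is skipped.
3. `int(5.0)` → 5 → result = 5.
Result: 5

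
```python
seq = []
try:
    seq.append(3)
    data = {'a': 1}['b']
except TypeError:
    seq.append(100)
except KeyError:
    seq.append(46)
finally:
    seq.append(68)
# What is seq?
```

Step-by-step execution trace:
1. try: `seq.append(3)` → seq = [3].
2. `data = {'a': 1}['b']` raises KeyError.
3. `except TypeError` does not match KeyError; skipped.
4. `except KeyError` matches → `seq.append(46)` → seq = [3, 46].
5. finally always runs: `seq.append(68)` → seq = [3, 46, 68].
Result: [3, 46, 68]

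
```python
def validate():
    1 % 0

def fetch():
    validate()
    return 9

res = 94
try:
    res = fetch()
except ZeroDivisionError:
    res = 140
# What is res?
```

Step-by-step execution trace:
1. res starts at 94.
2. try: `fetch()` calls `validate()`.
3. `validate()` evaluates `1 % 0`, which raises ZeroDivisionError; it propagates through fetch (uncaught).
4. `return 9` in fetch is not reached; the assignment to res does not complete.
5. `except ZeroDivisionError` matches → res = 140.
Result: 140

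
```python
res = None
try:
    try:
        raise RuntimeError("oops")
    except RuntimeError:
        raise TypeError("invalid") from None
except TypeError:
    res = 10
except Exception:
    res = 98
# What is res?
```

Step-by-step execution trace:
1. Inner try raises RuntimeError; inner `except RuntimeError` catches it.
2. `raise TypeError(...) from None` raises TypeError (from None suppresses __context__, but the active exception is still TypeError).
3. Outer `except TypeError` matches → res = 10.
4. `except Exception` is not reached.
Result: 10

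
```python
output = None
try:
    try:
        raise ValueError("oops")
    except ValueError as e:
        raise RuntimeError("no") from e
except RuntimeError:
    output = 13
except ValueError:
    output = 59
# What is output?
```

Step-by-step execution trace:
1. Inner try raises ValueError; inner `except ValueError as e` catches it.
2. `raise RuntimeError(...) from e` raises RuntimeError (ValueError is attached as __cause__, but only RuntimeError is active).
3. Outer `except RuntimeError` matches → output = 13.
4. `except ValueError` is not reached.
Result: 13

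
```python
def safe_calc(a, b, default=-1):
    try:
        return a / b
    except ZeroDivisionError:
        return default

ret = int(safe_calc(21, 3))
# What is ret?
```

Step-by-step execution trace:
1. `safe_calc(21, 3)` enters try: `return 21 / 3` → returns 7.0. No exception raised.
2. `except ZeroDivisionError` is skipped.
3. `int(7.0)` → 7 → ret = 7.
Result: 7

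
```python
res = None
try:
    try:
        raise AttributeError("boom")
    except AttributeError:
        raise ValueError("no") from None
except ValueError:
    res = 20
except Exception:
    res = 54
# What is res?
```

Step-by-step execution trace:
1. Inner try raises AttributeError; inner `except AttributeError` catches it.
2. `raise ValueError(...) from None` raises ValueError (from None suppresses __context__, but the active exception is still ValueError).
3. Outer `except ValueError` matches → res = 20.
4. `except Exception` is not reached.
Result: 20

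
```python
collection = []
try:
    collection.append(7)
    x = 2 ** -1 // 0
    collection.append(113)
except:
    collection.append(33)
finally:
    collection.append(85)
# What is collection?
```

Step-by-step execution trace:
1. try: `collection.append(7)` → collection = [7].
2. `x = 2 ** -1 // 0` raises ZeroDivisionError; `collection.append(113)` is not reached.
3. bare `except` matches → `collection.append(33)` → collection = [7, 33].
4. finally always runs: `collection.append(85)` → collection = [7, 33, 85].
Result: [7, 33, 85]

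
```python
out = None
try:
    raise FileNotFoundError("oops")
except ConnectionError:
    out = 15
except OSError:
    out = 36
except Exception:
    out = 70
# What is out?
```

Step-by-step execution trace:
1. `raise FileNotFoundError(...)` raises FileNotFoundError.
2. `except ConnectionError` does not match (FileNotFoundError is not a subclass of ConnectionError); skipped.
3. `except OSError` matches (FileNotFoundError is a subclass of OSError) → out = 36.
4. `except Exception` is not reached.
Result: 36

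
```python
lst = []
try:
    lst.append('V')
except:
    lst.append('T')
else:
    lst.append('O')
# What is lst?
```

Step-by-step execution trace:
1. try: `lst.append('V')` → lst = ['V']. No exception raised.
2. `except` is skipped.
3. `else` runs (try completed without exception): `lst.append('O')` → lst = ['V', 'O'].
Result: ['V', 'O']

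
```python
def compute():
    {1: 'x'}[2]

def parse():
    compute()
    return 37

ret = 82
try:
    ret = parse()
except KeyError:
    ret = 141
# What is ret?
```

Step-by-step execution trace:
1. ret starts at 82.
2. try: `parse()` calls `compute()`.
3. `compute()` evaluates `{1: 'x'}[2]`, which raises KeyError; it propagates through parse (uncaught).
4. `return 37` in parse is not reached; the assignment to ret does not complete.
5. `except KeyError` matches → ret = 141.
Result: 141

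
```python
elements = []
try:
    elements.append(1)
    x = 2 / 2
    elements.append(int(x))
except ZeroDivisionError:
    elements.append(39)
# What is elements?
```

Step-by-step execution trace:
1. try: `elements.append(1)` → elements = [1].
2. `x = 2 / 2` → x = 1.0. No exception raised.
3. `elements.append(int(x))` → elements = [1, 1].
4. `except ZeroDivisionError` is skipped (no exception was raised).
Result: [1, 1]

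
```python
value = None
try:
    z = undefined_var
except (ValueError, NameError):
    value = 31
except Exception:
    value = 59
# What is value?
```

Step-by-step execution trace:
1. `z = undefined_var` raises NameError.
2. `except (ValueError, NameError)` matches (NameError is in the tuple) → value = 31.
3. `except Exception` is not reached.
Result: 31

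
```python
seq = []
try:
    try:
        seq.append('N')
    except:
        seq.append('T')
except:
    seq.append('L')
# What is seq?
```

Step-by-step execution trace:
1. Inner try: `seq.append('N')` → seq = ['N']. No exception raised.
2. Inner `except` is skipped.
3. Inner try completes normally; outer `except` is skipped.
Result: ['N']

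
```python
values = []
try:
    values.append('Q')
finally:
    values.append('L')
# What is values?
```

Step-by-step execution trace:
1. try: `values.append('Q')` → values = ['Q'].
2. The try body completes without raising.
3. finally always runs: `values.append('L')` → values = ['Q', 'L'].
Result: ['Q', 'L']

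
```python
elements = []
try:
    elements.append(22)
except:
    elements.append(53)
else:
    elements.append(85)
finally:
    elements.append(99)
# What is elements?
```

Step-by-step execution trace:
1. try: `elements.append(22)` → elements = [22]. No exception raised.
2. `except` is skipped.
3. `else` runs: `elements.append(85)` → elements = [22, 85].
4. `finally` always runs: `elements.append(99)` → elements = [22, 85, 99].
Result: [22, 85, 99]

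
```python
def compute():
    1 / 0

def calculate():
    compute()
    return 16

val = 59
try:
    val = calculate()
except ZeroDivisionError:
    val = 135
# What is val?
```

Step-by-step execution trace:
1. val starts at 59.
2. try: `calculate()` calls `compute()`.
3. `compute()` evaluates `1 / 0`, which raises ZeroDivisionError; it propagates through calculate (uncaught).
4. `return 16` in calculate is not reached; the assignment to val does not complete.
5. `except ZeroDivisionError` matches → val = 135.
Result: 135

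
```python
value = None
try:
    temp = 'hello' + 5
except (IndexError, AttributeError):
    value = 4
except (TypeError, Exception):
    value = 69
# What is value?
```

Step-by-step execution trace:
1. `temp = 'hello' + 5` raises TypeError.
2. `except (IndexError, AttributeError)` does not match TypeError; skipped.
3. `except (TypeError, Exception)` matches (TypeError is in the tuple) → value = 69.
Result: 69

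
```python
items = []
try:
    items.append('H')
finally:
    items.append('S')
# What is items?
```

Step-by-step execution trace:
1. try: `items.append('H')` → items = ['H'].
2. The try body completes without raising.
3. finally always runs: `items.append('S')` → items = ['H', 'S'].
Result: ['H', 'S']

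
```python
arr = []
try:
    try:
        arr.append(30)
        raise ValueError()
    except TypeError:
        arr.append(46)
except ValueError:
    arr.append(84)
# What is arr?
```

Step-by-step execution trace:
1. Inner try: `arr.append(30)` → arr = [30].
2. `raise ValueError()` raises ValueError.
3. Inner `except TypeError` does not match ValueError; exception propagates to outer try.
4. Outer `except ValueError` matches → `arr.append(84)` → arr = [30, 84].
Result: [30, 84]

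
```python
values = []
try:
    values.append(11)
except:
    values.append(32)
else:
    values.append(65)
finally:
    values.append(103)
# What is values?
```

Step-by-step execution trace:
1. try: `values.append(11)` → values = [11]. No exception raised.
2. `except` is skipped.
3. `else` runs: `values.append(65)` → values = [11, 65].
4. `finally` always runs: `values.append(103)` → values = [11, 65, 103].
Result: [11, 65, 103]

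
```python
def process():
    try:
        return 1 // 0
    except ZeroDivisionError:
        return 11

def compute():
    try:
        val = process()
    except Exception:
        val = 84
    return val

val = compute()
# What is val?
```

Step-by-step execution trace:
1. `compute()` calls `process()`.
2. In process: `1 // 0` raises ZeroDivisionError; `except ZeroDivisionError` catches it → returns 11.
3. In compute: `val = process()` → val = 11. No exception reaches compute.
4. `except Exception` is skipped; compute returns 11.
5. val = 11.
Result: 11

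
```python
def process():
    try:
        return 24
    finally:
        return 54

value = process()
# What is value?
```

Step-by-step execution trace:
1. `process()` enters try: `return 24` sets pending return value 24.
2. Before returning, `finally: return 54` runs and overrides the pending return.
3. process() returns 54 → value = 54.
Result: 54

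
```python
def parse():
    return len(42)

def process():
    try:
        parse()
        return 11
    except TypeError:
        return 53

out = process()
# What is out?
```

Step-by-step execution trace:
1. `process()` calls `parse()`.
2. `parse()` evaluates `len(42)`, which raises TypeError; it propagates to the caller.
3. `return 11` is not reached.
4. `except TypeError` in process matches → returns 53.
5. out = 53.
Result: 53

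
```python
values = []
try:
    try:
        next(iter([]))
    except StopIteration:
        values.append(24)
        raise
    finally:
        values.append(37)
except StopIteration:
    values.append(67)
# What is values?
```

Step-by-step execution trace:
1. Inner try: `next(iter([]))` raises StopIteration.
2. Inner `except StopIteration` matches → `values.append(24)` → values = [24].
3. bare `raise` re-raises StopIteration.
4. Inner `finally` runs during unwinding: `values.append(37)` → values = [24, 37].
5. Outer `except StopIteration` matches → `values.append(67)` → values = [24, 37, 67].
Result: [24, 37, 67]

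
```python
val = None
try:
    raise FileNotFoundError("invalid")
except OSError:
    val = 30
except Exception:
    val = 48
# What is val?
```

Step-by-step execution trace:
1. `raise FileNotFoundError(...)` raises FileNotFoundError.
2. `except OSError` matches (FileNotFoundError is a subclass of OSError) → val = 30.
3. `except Exception` is not reached.
Result: 30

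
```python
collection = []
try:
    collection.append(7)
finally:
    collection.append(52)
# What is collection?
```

Step-by-step execution trace:
1. try: `collection.append(7)` → collection = [7].
2. The try body completes without raising.
3. finally always runs: `collection.append(52)` → collection = [7, 52].
Result: [7, 52]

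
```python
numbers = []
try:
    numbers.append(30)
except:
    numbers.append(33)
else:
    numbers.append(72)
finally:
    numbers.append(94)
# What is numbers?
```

Step-by-step execution trace:
1. try: `numbers.append(30)` → numbers = [30]. No exception raised.
2. `except` is skipped.
3. `else` runs: `numbers.append(72)` → numbers = [30, 72].
4. `finally` always runs: `numbers.append(94)` → numbers = [30, 72, 94].
Result: [30, 72, 94]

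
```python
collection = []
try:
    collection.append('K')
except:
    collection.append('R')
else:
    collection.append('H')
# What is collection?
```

Step-by-step execution trace:
1. try: `collection.append('K')` → collection = ['K']. No exception raised.
2. `except` is skipped.
3. `else` runs (try completed without exception): `collection.append('H')` → collection = ['K', 'H'].
Result: ['K', 'H']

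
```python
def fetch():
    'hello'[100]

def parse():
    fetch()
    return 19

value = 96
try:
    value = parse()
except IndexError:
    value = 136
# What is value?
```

Step-by-step execution trace:
1. value starts at 96.
2. try: `parse()` calls `fetch()`.
3. `fetch()` evaluates `'hello'[100]`, which raises IndexError; it propagates through parse (uncaught).
4. `return 19` in parse is not reached; the assignment to value does not complete.
5. `except IndexError` matches → value = 136.
Result: 136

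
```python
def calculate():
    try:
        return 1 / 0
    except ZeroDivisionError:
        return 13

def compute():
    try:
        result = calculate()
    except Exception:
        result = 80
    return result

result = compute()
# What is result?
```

Step-by-step execution trace:
1. `compute()` calls `calculate()`.
2. In calculate: `1 / 0` raises ZeroDivisionError; `except ZeroDivisionError` catches it → returns 13.
3. In compute: `result = calculate()` → result = 13. No exception reaches compute.
4. `except Exception` is skipped; compute returns 13.
5. result = 13.
Result: 13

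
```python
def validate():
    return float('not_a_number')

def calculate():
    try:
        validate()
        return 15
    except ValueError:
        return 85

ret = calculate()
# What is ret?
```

Step-by-step execution trace:
1. `calculate()` calls `validate()`.
2. `validate()` evaluates `float('not_a_number')`, which raises ValueError; it propagates to the caller.
3. `return 15` is not reached.
4. `except ValueError` in calculate matches → returns 85.
5. ret = 85.
Result: 85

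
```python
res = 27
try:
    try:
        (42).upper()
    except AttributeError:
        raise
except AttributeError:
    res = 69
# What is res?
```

Step-by-step execution trace:
1. Inner try: `(42).upper()` raises AttributeError.
2. Inner `except AttributeError` matches; bare `raise` re-raises the same AttributeError.
3. Outer `except AttributeError` matches → res = 69.
Result: 69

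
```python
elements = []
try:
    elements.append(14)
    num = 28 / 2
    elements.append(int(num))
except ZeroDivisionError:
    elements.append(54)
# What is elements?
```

Step-by-step execution trace:
1. try: `elements.append(14)` → elements = [14].
2. `num = 28 / 2` → num = 14.0. No exception raised.
3. `elements.append(int(num))` → elements = [14, 14].
4. `except ZeroDivisionError` is skipped (no exception was raised).
Result: [14, 14]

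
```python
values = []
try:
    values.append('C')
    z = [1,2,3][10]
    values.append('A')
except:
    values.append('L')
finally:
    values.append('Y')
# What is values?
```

Step-by-step execution trace:
1. try: `values.append('C')` → values = ['C'].
2. `z = [1,2,3][10]` raises IndexError; `values.append('A')` is not reached.
3. bare `except` matches → `values.append('L')` → values = ['C', 'L'].
4. finally always runs: `values.append('Y')` → values = ['C', 'L', 'Y'].
Result: ['C', 'L', 'Y']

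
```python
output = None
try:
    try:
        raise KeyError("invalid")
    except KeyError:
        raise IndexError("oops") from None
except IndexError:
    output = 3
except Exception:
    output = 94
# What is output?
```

Step-by-step execution trace:
1. Inner try raises KeyError; inner `except KeyError` catches it.
2. `raise IndexError(...) from None` raises IndexError (from None suppresses __context__, but the active exception is still IndexError).
3. Outer `except IndexError` matches → output = 3.
4. `except Exception` is not reached.
Result: 3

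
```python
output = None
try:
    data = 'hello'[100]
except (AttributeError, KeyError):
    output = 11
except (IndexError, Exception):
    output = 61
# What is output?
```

Step-by-step execution trace:
1. `data = 'hello'[100]` raises IndexError.
2. `except (AttributeError, KeyError)` does not match IndexError; skipped.
3. `except (IndexError, Exception)` matches (IndexError is in the tuple) → output = 61.
Result: 61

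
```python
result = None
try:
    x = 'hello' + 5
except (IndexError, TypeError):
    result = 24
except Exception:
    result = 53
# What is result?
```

Step-by-step execution trace:
1. `x = 'hello' + 5` raises TypeError.
2. `except (IndexError, TypeError)` matches (TypeError is in the tuple) → result = 24.
3. `except Exception` is not reached.
Result: 24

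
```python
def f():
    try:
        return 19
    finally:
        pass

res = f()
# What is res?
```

Step-by-step execution trace:
1. `f()` enters try: `return 19` sets pending return value 19.
2. Before returning, `finally: pass` runs (no effect).
3. f() returns 19 → res = 19.
Result: 19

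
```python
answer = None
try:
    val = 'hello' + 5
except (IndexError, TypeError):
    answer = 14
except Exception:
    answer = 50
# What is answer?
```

Step-by-step execution trace:
1. `val = 'hello' + 5` raises TypeError.
2. `except (IndexError, TypeError)` matches (TypeError is in the tuple) → answer = 14.
3. `except Exception` is not reached.
Result: 14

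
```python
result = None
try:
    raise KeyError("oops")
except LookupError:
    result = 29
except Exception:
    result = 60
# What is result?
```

Step-by-step execution trace:
1. `raise KeyError(...)` raises KeyError.
2. `except LookupError` matches (KeyError is a subclass of LookupError) → result = 29.
3. `except Exception` is not reached.
Result: 29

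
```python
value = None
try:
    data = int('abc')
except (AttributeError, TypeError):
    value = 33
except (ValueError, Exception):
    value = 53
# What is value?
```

Step-by-step execution trace:
1. `data = int('abc')` raises ValueError.
2. `except (AttributeError, TypeError)` does not match ValueError; skipped.
3. `except (ValueError, Exception)` matches (ValueError is in the tuple) → value = 53.
Result: 53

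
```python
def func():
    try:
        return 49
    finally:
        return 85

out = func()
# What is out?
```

Step-by-step execution trace:
1. `func()` enters try: `return 49` sets pending return value 49.
2. Before returning, `finally: return 85` runs and overrides the pending return.
3. func() returns 85 → out = 85.
Result: 85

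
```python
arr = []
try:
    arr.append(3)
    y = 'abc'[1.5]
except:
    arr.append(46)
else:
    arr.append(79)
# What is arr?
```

Step-by-step execution trace:
1. try: `arr.append(3)` → arr = [3].
2. `y = 'abc'[1.5]` raises TypeError.
3. bare `except` matches → `arr.append(46)` → arr = [3, 46].
4. `else` is skipped (an exception was raised).
Result: [3, 46]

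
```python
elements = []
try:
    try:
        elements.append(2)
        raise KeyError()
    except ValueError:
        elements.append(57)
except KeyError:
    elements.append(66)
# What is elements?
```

Step-by-step execution trace:
1. Inner try: `elements.append(2)` → elements = [2].
2. `raise KeyError()` raises KeyError.
3. Inner `except ValueError` does not match KeyError; exception propagates to outer try.
4. Outer `except KeyError` matches → `elements.append(66)` → elements = [2, 66].
Result: [2, 66]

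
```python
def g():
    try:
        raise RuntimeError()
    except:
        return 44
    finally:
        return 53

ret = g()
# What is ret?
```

Step-by-step execution trace:
1. `g()` enters try: `raise RuntimeError()` raises RuntimeError.
2. bare `except` matches → `return 44` sets pending return value 44.
3. Before returning, `finally: return 53` runs and overrides the pending return.
4. g() returns 53 → ret = 53.
Result: 53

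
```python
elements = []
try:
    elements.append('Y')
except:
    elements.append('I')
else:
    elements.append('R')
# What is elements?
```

Step-by-step execution trace:
1. try: `elements.append('Y')` → elements = ['Y']. No exception raised.
2. `except` is skipped.
3. `else` runs (try completed without exception): `elements.append('R')` → elements = ['Y', 'R'].
Result: ['Y', 'R']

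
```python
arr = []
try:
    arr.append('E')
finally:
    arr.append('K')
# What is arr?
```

Step-by-step execution trace:
1. try: `arr.append('E')` → arr = ['E'].
2. The try body completes without raising.
3. finally always runs: `arr.append('K')` → arr = ['E', 'K'].
Result: ['E', 'K']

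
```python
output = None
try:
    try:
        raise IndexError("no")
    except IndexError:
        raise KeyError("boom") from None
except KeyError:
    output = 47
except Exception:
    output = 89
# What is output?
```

Step-by-step execution trace:
1. Inner try raises IndexError; inner `except IndexError` catches it.
2. `raise KeyError(...) from None` raises KeyError (from None suppresses __context__, but the active exception is still KeyError).
3. Outer `except KeyError` matches → output = 47.
4. `except Exception` is not reached.
Result: 47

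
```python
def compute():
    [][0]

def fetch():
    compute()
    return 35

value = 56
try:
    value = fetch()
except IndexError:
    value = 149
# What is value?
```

Step-by-step execution trace:
1. value starts at 56.
2. try: `fetch()` calls `compute()`.
3. `compute()` evaluates `[][0]`, which raises IndexError; it propagates through fetch (uncaught).
4. `return 35` in fetch is not reached; the assignment to value does not complete.
5. `except IndexError` matches → value = 149.
Result: 149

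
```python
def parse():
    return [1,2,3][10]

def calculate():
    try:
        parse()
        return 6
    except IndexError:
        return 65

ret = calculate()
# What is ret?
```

Step-by-step execution trace:
1. `calculate()` calls `parse()`.
2. `parse()` evaluates `[1,2,3][10]`, which raises IndexError; it propagates to the caller.
3. `return 6` is not reached.
4. `except IndexError` in calculate matches → returns 65.
5. ret = 65.
Result: 65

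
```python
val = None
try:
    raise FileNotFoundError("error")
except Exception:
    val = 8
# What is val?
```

Step-by-step execution trace:
1. `raise FileNotFoundError(...)` raises FileNotFoundError.
2. `except Exception` matches (FileNotFoundError is a subclass of Exception) → val = 8.
Result: 8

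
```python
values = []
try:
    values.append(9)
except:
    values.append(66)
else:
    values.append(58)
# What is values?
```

Step-by-step execution trace:
1. try: `values.append(9)` → values = [9]. No exception raised.
2. `except` is skipped.
3. `else` runs (try completed without exception): `values.append(58)` → values = [9, 58].
Result: [9, 58]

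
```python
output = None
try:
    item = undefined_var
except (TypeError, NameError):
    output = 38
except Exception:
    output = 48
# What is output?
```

Step-by-step execution trace:
1. `item = undefined_var` raises NameError.
2. `except (TypeError, NameError)` matches (NameError is in the tuple) → output = 38.
3. `except Exception` is not reached.
Result: 38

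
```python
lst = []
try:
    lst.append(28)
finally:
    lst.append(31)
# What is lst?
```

Step-by-step execution trace:
1. try: `lst.append(28)` → lst = [28].
2. The try body completes without raising.
3. finally always runs: `lst.append(31)` → lst = [28, 31].
Result: [28, 31]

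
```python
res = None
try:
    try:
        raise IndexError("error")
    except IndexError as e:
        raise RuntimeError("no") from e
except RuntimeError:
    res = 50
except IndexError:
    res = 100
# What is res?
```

Step-by-step execution trace:
1. Inner try raises IndexError; inner `except IndexError as e` catches it.
2. `raise RuntimeError(...) from e` raises RuntimeError (IndexError is attached as __cause__, but only RuntimeError is active).
3. Outer `except RuntimeError` matches → res = 50.
4. `except IndexError` is not reached.
Result: 50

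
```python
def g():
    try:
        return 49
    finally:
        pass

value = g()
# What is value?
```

Step-by-step execution trace:
1. `g()` enters try: `return 49` sets pending return value 49.
2. Before returning, `finally: pass` runs (no effect).
3. g() returns 49 → value = 49.
Result: 49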